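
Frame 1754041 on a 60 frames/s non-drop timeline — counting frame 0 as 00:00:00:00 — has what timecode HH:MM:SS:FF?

08:07:14:01

1754041 ÷ 60 = 29234 full seconds, remainder 1 frame.
29234 s = 8 h 7 min 14 s.
Timecode: 08:07:14:01.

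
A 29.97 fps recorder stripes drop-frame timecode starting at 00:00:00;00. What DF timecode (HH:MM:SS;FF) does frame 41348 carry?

Ten DF minutes hold 17982 frames, so frame 41348 lies in block 2 (frames 35964–53945) with 5384 frames into that block.
The block's first minute is 1800 frames and the rest 1798 each; 5384 frames reaches minute 2, so 2 × 18 + 2 × 2 = 40 labels have been skipped so far.
Adding those back, label number 41348 + 40 = 41388 at 30 labels/s is 1379 s + 18 f = 0 h 22 min 59 s frame 18, i.e. 00:22:59;18.

00:22:59;18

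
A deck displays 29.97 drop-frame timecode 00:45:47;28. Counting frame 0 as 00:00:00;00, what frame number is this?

82356

As if non-drop at 30 labels/s: (0 × 3600 + 45 × 60 + 47) × 30 + 28 = 82438.
Minute boundaries passed: 45; those not divisible by 10: 45 − 4 = 41; dropped labels = 2 × 41 = 82.
Actual frame index = 82438 − 82 = 82356.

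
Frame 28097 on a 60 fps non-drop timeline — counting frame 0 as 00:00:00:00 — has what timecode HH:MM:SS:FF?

00:07:48:17

28097 ÷ 60 = 468 full seconds, remainder 17 frames.
468 s = 0 h 7 min 48 s.
Timecode: 00:07:48:17.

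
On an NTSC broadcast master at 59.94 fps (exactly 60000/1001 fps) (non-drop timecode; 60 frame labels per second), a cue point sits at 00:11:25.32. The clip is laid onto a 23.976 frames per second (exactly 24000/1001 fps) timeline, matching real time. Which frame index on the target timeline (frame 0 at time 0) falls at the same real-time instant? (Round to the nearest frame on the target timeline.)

Source frame index: (0×3600 + 11×60 + 25) × 60 + 32 = 41132.
Real time: 41132 / (60000/1001) = 10293283/15000 s.
Target frame: (10293283/15000) × (24000/1001) = 82264/5 ≈ 16452.800 → 16453.

frame 16453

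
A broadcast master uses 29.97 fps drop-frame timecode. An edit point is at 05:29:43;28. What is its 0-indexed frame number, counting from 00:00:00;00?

As if non-drop at 30 labels/s: (5 × 3600 + 29 × 60 + 43) × 30 + 28 = 593518.
Minute boundaries passed: 329; those not divisible by 10: 329 − 32 = 297; dropped labels = 2 × 297 = 594.
Actual frame index = 593518 − 594 = 592924.

592924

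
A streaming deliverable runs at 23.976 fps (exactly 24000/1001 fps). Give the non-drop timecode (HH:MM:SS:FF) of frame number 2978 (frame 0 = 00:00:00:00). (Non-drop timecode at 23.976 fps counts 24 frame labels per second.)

00:02:04:02

2978 ÷ 24 = 124 full seconds, remainder 2 frames.
124 s = 0 h 2 min 4 s.
Timecode: 00:02:04:02.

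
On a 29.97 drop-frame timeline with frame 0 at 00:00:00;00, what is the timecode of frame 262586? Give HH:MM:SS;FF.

Ten DF minutes hold 17982 frames, so frame 262586 lies in block 14 (frames 251748–269729) with 10838 frames into that block.
The block's first minute is 1800 frames and the rest 1798 each; 10838 frames reaches minute 6, so 14 × 18 + 6 × 2 = 264 labels have been skipped so far.
Adding those back, label number 262586 + 264 = 262850 at 30 labels/s is 8761 s + 20 f = 2 h 26 min 1 s frame 20, i.e. 02:26:01;20.

02:26:01;20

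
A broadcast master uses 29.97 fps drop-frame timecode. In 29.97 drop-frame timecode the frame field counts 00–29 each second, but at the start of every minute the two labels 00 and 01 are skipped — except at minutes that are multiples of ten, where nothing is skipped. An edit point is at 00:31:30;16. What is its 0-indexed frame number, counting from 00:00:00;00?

56660

As if non-drop at 30 labels/s: (0 × 3600 + 31 × 60 + 30) × 30 + 16 = 56716.
Minute boundaries passed: 31; those not divisible by 10: 31 − 3 = 28; dropped labels = 2 × 28 = 56.
Actual frame index = 56716 − 56 = 56660.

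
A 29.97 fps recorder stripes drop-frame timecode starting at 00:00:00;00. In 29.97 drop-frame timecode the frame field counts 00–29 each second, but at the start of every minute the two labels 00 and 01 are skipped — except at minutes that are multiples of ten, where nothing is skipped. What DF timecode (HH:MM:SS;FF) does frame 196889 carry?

Ten DF minutes hold 17982 frames, so frame 196889 lies in block 10 (frames 179820–197801) with 17069 frames into that block.
The block's first minute is 1800 frames and the rest 1798 each; 17069 frames reaches minute 9, so 10 × 18 + 9 × 2 = 198 labels have been skipped so far.
Adding those back, label number 196889 + 198 = 197087 at 30 labels/s is 6569 s + 17 f = 1 h 49 min 29 s frame 17, i.e. 01:49:29;17.

01:49:29;17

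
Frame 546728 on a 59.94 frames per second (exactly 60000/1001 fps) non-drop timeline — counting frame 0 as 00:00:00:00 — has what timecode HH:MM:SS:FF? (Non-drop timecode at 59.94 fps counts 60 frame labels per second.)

02:31:52:08

546728 ÷ 60 = 9112 full seconds, remainder 8 frames.
9112 s = 2 h 31 min 52 s.
Timecode: 02:31:52:08.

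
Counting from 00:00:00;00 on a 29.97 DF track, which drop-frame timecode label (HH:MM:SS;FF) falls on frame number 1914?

Each 10-minute DF block holds 10 × 60 × 30 − 9 × 2 = 17982 frames. 1914 ÷ 17982 → 0 full blocks, remainder 1914.
Within the partial block the first minute is 1800 frames and each further minute 1798, so 1 further minute boundary passed. Total skipped labels = 18 × 0 + 2 × 1 = 2.
Non-drop label index = 1914 + 2 = 1916; at 30 labels/s that is 00:01:03:26, i.e. DF 00:01:03;26.

00:01:03;26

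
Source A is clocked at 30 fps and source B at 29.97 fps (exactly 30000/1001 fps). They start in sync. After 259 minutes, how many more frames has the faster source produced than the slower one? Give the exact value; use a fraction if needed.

66600/143 frames

259 min = 15540 s.
A emits 30 × 15540 = 466200 frames; B emits 30000/1001 × 15540 = 66600000/143.
Difference = 66600/143 frames (≈ 465.7343); B is behind A.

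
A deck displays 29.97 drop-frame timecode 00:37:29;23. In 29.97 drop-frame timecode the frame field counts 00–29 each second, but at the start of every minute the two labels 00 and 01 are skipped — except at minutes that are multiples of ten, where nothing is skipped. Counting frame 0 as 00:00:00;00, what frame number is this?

67425

As if non-drop at 30 labels/s: (0 × 3600 + 37 × 60 + 29) × 30 + 23 = 67493.
Minute boundaries passed: 37; those not divisible by 10: 37 − 3 = 34; dropped labels = 2 × 34 = 68.
Actual frame index = 67493 − 68 = 67425.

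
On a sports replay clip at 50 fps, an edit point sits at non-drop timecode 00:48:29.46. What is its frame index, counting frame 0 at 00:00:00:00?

Total seconds to the label: (0 × 3600 + 48 × 60 + 29) = 2909.
Frame index = 2909 × 50 + 46 = 145496.

145496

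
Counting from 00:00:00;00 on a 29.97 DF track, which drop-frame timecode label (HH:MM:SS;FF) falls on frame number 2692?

Ten DF minutes hold 17982 frames, so frame 2692 lies in block 0 (frames 0–17981) with 2692 frames into that block.
The block's first minute is 1800 frames and the rest 1798 each; 2692 frames reaches minute 1, so 0 × 18 + 1 × 2 = 2 labels have been skipped so far.
Adding those back, label number 2692 + 2 = 2694 at 30 labels/s is 89 s + 24 f = 0 h 1 min 29 s frame 24, i.e. 00:01:29;24.

00:01:29;24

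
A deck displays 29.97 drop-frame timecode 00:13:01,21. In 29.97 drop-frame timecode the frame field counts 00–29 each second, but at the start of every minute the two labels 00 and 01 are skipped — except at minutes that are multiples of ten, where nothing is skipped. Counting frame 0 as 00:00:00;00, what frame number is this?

As if non-drop at 30 labels/s: (0 × 3600 + 13 × 60 + 1) × 30 + 21 = 23451.
Minute boundaries passed: 13; those not divisible by 10: 13 − 1 = 12; dropped labels = 2 × 12 = 24.
Actual frame index = 23451 − 24 = 23427.

23427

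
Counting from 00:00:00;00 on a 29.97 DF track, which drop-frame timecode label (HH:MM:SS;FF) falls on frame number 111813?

01:02:10;25

Ten DF minutes hold 17982 frames, so frame 111813 lies in block 6 (frames 107892–125873) with 3921 frames into that block.
The block's first minute is 1800 frames and the rest 1798 each; 3921 frames reaches minute 2, so 6 × 18 + 2 × 2 = 112 labels have been skipped so far.
Adding those back, label number 111813 + 112 = 111925 at 30 labels/s is 3730 s + 25 f = 1 h 2 min 10 s frame 25, i.e. 01:02:10;25.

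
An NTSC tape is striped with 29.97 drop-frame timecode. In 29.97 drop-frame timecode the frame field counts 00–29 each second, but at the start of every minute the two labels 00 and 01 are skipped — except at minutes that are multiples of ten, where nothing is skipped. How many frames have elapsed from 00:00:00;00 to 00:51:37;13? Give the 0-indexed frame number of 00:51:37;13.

92831

As if non-drop at 30 labels/s: (0 × 3600 + 51 × 60 + 37) × 30 + 13 = 92923.
Minute boundaries passed: 51; those not divisible by 10: 51 − 5 = 46; dropped labels = 2 × 46 = 92.
Actual frame index = 92923 − 92 = 92831.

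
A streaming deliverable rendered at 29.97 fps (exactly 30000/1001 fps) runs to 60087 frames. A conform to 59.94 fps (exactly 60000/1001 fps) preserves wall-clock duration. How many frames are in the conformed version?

Frames at target rate = 60087 × (60000/1001) / (30000/1001) = 120174.

120174 frames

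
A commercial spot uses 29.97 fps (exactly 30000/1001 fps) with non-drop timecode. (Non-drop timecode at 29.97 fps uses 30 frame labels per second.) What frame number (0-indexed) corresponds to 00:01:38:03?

Total seconds to the label: (0 × 3600 + 1 × 60 + 38) = 98.
Frame index = 98 × 30 + 3 = 2943.

2943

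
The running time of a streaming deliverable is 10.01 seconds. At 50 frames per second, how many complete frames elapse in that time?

Frames = 10.01 × 50 = 1001/2 ≈ 500.5000.
Complete frames: 500.

500 frames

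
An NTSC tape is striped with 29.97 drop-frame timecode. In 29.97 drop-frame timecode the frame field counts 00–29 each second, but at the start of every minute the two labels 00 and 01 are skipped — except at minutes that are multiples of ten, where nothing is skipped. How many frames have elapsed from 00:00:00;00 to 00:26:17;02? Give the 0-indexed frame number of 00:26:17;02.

47264

Complete 10-minute blocks: 2, each 17982 frames → 35964.
Remaining 6 whole minutes in the current block: 1800 + 5 × 1798 = 10790 frames.
Within the current minute: 17 × 30 + 2 − 2 = 510 (labels ;00/;01 skipped at this minute). Total = 35964 + 10790 + 510 = 47264.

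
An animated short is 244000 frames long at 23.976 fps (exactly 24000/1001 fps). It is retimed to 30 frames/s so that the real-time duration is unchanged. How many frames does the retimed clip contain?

305305 frames

Target frames = source frames × (target rate / source rate) = 244000 × (30)/(24000/1001) = 244000 × 1001/800 = 305305.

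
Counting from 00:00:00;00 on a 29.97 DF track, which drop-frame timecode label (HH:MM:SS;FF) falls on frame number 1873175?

Each 10-minute DF block holds 10 × 60 × 30 − 9 × 2 = 17982 frames. 1873175 ÷ 17982 → 104 full blocks, remainder 3047.
Within the partial block the first minute is 1800 frames and each further minute 1798, so 1 further minute boundary passed. Total skipped labels = 18 × 104 + 2 × 1 = 1874.
Non-drop label index = 1873175 + 1874 = 1875049; at 30 labels/s that is 17:21:41:19, i.e. DF 17:21:41;19.

17:21:41;19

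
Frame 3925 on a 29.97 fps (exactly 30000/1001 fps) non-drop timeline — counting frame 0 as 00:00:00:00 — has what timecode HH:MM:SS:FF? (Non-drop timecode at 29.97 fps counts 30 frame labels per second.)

3925 ÷ 30 = 130 full seconds, remainder 25 frames.
130 s = 0 h 2 min 10 s.
Timecode: 00:02:10:25.

00:02:10:25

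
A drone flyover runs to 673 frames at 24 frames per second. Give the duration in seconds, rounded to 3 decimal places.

Running time = 673 × 1/24 = 673/24 s ≈ 28.042 s.

28.042 seconds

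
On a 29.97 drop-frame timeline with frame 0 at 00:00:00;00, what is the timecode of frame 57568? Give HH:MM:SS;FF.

Each 10-minute DF block holds 10 × 60 × 30 − 9 × 2 = 17982 frames. 57568 ÷ 17982 → 3 full blocks, remainder 3622.
Within the partial block the first minute is 1800 frames and each further minute 1798, so 2 further minute boundaries passed. Total skipped labels = 18 × 3 + 2 × 2 = 58.
Non-drop label index = 57568 + 58 = 57626; at 30 labels/s that is 00:32:00:26, i.e. DF 00:32:00;26.

00:32:00;26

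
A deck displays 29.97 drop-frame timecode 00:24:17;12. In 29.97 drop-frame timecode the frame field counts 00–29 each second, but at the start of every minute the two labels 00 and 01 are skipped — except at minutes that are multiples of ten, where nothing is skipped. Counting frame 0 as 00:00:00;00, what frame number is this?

Complete 10-minute blocks: 2, each 17982 frames → 35964.
Remaining 4 whole minutes in the current block: 1800 + 3 × 1798 = 7194 frames.
Within the current minute: 17 × 30 + 12 − 2 = 520 (labels ;00/;01 skipped at this minute). Total = 35964 + 7194 + 520 = 43678.

43678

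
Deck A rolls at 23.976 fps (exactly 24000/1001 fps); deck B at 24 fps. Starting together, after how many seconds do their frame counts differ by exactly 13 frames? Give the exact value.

The gap grows by |24 − 24000/1001| = 24/1001 frames per second.
Time for a 13-frame gap: 13 ÷ (24/1001) = 13013/24 s.

13013/24 seconds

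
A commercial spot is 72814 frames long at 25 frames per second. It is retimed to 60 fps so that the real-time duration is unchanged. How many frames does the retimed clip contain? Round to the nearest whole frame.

174754 frames

Frames at target rate = 72814 × (60) / (25) = 873768/5 ≈ 174753.600.
Nearest whole frame: 174754.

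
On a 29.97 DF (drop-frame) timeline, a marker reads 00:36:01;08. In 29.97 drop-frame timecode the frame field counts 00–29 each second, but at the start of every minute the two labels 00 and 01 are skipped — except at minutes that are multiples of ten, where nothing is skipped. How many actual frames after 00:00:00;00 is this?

64772

As if non-drop at 30 labels/s: (0 × 3600 + 36 × 60 + 1) × 30 + 8 = 64838.
Minute boundaries passed: 36; those not divisible by 10: 36 − 3 = 33; dropped labels = 2 × 33 = 66.
Actual frame index = 64838 − 66 = 64772.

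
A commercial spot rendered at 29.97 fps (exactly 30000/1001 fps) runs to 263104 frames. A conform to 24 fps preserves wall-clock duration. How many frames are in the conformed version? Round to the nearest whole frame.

210694 frames

Frames at target rate = 263104 × (24) / (30000/1001) = 131683552/625 ≈ 210693.683.
Nearest whole frame: 210694.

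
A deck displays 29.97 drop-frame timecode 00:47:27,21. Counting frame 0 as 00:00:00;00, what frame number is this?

As if non-drop at 30 labels/s: (0 × 3600 + 47 × 60 + 27) × 30 + 21 = 85431.
Minute boundaries passed: 47; those not divisible by 10: 47 − 4 = 43; dropped labels = 2 × 43 = 86.
Actual frame index = 85431 − 86 = 85345.

85345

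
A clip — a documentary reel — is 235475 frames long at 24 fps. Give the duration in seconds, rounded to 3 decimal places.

9811.458 seconds

Running time = 235475 × 1/24 = 235475/24 s ≈ 9811.458 s.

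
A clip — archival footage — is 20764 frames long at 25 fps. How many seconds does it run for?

830.56 seconds

Running time = 20764 / (25) = 830.56 s.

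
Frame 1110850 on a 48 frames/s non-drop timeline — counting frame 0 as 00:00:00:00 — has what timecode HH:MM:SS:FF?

06:25:42:34

1110850 ÷ 48 = 23142 full seconds, remainder 34 frames.
23142 s = 6 h 25 min 42 s.
Timecode: 06:25:42:34.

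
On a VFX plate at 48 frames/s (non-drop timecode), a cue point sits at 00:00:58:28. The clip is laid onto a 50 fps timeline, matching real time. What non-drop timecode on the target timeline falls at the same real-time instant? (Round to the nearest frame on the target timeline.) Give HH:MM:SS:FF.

00:00:58:29

Source frame index: (0×3600 + 0×60 + 58) × 48 + 28 = 2812.
Real time: 2812 / (48) = 703/12 s.
Target frame: (703/12) × (50) = 17575/6 ≈ 2929.167 → 2929.
At 50 labels/s: frame 2929 → 00:00:58:29.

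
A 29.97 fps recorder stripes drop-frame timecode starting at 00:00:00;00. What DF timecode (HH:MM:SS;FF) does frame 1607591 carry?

Ten DF minutes hold 17982 frames, so frame 1607591 lies in block 89 (frames 1600398–1618379) with 7193 frames into that block.
The block's first minute is 1800 frames and the rest 1798 each; 7193 frames reaches minute 3, so 89 × 18 + 3 × 2 = 1608 labels have been skipped so far.
Adding those back, label number 1607591 + 1608 = 1609199 at 30 labels/s is 53639 s + 29 f = 14 h 53 min 59 s frame 29, i.e. 14:53:59;29.

14:53:59;29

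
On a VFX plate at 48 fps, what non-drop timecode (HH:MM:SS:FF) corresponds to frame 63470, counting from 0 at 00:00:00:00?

00:22:02:14

63470 ÷ 48 = 1322 full seconds, remainder 14 frames.
1322 s = 0 h 22 min 2 s.
Timecode: 00:22:02:14.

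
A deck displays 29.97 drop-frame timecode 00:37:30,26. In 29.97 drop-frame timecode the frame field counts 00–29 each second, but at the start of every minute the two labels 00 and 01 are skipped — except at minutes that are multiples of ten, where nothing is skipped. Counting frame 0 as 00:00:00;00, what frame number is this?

Complete 10-minute blocks: 3, each 17982 frames → 53946.
Remaining 7 whole minutes in the current block: 1800 + 6 × 1798 = 12588 frames.
Within the current minute: 30 × 30 + 26 − 2 = 924 (labels ;00/;01 skipped at this minute). Total = 53946 + 12588 + 924 = 67458.

67458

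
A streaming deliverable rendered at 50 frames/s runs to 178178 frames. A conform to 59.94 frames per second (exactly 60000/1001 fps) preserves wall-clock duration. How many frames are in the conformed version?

Target frames = source frames × (target rate / source rate) = 178178 × (60000/1001)/(50) = 178178 × 1200/1001 = 213600.

213600 frames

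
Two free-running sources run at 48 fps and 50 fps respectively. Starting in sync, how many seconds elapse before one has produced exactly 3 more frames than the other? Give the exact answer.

The gap grows by |50 − 48| = 2 frames per second.
Time for a 3-frame gap: 3 ÷ (2) = 1.5 s.

1.5 seconds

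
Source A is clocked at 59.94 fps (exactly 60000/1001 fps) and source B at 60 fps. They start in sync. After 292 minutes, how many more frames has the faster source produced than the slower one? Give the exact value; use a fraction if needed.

292 min = 17520 s.
A emits 60000/1001 × 17520 = 1051200000/1001 frames; B emits 60 × 17520 = 1051200.
Difference = 1051200/1001 frames (≈ 1050.1499); B is ahead of A.

1051200/1001 frames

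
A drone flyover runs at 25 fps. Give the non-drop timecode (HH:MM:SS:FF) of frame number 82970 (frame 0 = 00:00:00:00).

00:55:18:20

82970 ÷ 25 = 3318 full seconds, remainder 20 frames.
3318 s = 0 h 55 min 18 s.
Timecode: 00:55:18:20.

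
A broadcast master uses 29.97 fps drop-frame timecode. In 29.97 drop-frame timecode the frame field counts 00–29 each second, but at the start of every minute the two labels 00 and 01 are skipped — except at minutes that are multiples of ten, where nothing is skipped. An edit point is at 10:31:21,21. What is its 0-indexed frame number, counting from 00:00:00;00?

Complete 10-minute blocks: 63, each 17982 frames → 1132866.
Remaining 1 whole minute in the current block: 1800 + 0 × 1798 = 1800 frames.
Within the current minute: 21 × 30 + 21 − 2 = 649 (labels ;00/;01 skipped at this minute). Total = 1132866 + 1800 + 649 = 1135315.

1135315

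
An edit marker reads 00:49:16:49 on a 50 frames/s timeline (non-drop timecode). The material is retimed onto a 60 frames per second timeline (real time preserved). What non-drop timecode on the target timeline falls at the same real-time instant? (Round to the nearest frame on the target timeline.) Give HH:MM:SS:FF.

Source frame index: (0×3600 + 49×60 + 16) × 50 + 49 = 147849.
Real time: 147849 / (50) = 147849/50 s.
Target frame: (147849/50) × (60) = 887094/5 ≈ 177418.800 → 177419.
At 60 labels/s: frame 177419 → 00:49:16:59.

00:49:16:59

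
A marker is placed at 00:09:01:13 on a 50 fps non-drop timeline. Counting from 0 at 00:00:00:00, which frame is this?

Total seconds to the label: (0 × 3600 + 9 × 60 + 1) = 541.
Frame index = 541 × 50 + 13 = 27063.

frame 27063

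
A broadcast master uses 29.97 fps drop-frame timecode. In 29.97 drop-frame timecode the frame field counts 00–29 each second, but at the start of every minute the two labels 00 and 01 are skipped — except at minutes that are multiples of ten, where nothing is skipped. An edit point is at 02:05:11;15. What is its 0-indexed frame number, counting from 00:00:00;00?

As if non-drop at 30 labels/s: (2 × 3600 + 5 × 60 + 11) × 30 + 15 = 225345.
Minute boundaries passed: 125; those not divisible by 10: 125 − 12 = 113; dropped labels = 2 × 113 = 226.
Actual frame index = 225345 − 226 = 225119.

225119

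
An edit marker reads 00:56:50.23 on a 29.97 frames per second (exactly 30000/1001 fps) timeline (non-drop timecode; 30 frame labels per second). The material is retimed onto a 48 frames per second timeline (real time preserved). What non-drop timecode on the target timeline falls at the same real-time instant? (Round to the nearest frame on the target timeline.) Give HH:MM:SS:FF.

00:56:54:09

Source frame index: (0×3600 + 56×60 + 50) × 30 + 23 = 102323.
Real time: 102323 / (30000/1001) = 102425323/30000 s.
Target frame: (102425323/30000) × (48) = 102425323/625 ≈ 163880.517 → 163881.
At 48 labels/s: frame 163881 → 00:56:54:09.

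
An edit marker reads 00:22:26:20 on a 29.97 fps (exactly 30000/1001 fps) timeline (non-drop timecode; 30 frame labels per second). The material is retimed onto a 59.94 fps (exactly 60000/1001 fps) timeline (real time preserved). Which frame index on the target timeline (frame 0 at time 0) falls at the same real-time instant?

Source frame index: (0×3600 + 22×60 + 26) × 30 + 20 = 40400.
Real time: 40400 / (30000/1001) = 101101/75 s.
Target frame: (101101/75) × (60000/1001) = 80800.

frame 80800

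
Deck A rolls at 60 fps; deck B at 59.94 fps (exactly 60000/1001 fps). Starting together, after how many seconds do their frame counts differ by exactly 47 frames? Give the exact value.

The gap grows by |60000/1001 − 60| = 60/1001 frames per second.
Time for a 47-frame gap: 47 ÷ (60/1001) = 47047/60 s.

47047/60 seconds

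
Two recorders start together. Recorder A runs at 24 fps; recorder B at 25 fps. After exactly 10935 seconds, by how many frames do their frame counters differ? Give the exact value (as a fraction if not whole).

A emits 24 × 10935 = 262440 frames; B emits 25 × 10935 = 273375.
Difference = 10935 frames; B is ahead of A.

10935 frames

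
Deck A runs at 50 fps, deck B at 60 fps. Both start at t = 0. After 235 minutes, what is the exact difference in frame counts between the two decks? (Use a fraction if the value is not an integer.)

141000 frames

235 min = 14100 s.
A emits 50 × 14100 = 705000 frames; B emits 60 × 14100 = 846000.
Difference = 141000 frames; B is ahead of A.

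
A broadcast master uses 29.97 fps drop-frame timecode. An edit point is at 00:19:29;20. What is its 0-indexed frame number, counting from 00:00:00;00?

Complete 10-minute blocks: 1, each 17982 frames → 17982.
Remaining 9 whole minutes in the current block: 1800 + 8 × 1798 = 16184 frames.
Within the current minute: 29 × 30 + 20 − 2 = 888 (labels ;00/;01 skipped at this minute). Total = 17982 + 16184 + 888 = 35054.

35054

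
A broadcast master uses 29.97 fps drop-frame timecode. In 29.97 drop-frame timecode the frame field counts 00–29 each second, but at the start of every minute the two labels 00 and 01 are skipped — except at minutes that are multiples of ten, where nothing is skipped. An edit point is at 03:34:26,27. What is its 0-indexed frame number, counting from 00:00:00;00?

Complete 10-minute blocks: 21, each 17982 frames → 377622.
Remaining 4 whole minutes in the current block: 1800 + 3 × 1798 = 7194 frames.
Within the current minute: 26 × 30 + 27 − 2 = 805 (labels ;00/;01 skipped at this minute). Total = 377622 + 7194 + 805 = 385621.

385621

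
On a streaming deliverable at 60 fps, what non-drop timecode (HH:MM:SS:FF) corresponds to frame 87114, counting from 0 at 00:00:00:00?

87114 ÷ 60 = 1451 full seconds, remainder 54 frames.
1451 s = 0 h 24 min 11 s.
Timecode: 00:24:11:54.

00:24:11:54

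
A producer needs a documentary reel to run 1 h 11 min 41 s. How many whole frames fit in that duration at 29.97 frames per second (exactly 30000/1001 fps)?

128901 frames

1 h 11 min 41 s = 4301 s.
Frames = 4301 × 30000/1001 = 11730000/91 ≈ 128901.0989.
Complete frames: 128901.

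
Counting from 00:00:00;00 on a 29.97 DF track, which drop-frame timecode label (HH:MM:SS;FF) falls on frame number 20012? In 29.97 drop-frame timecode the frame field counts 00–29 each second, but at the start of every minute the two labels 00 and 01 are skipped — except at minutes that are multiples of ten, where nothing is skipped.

Ten DF minutes hold 17982 frames, so frame 20012 lies in block 1 (frames 17982–35963) with 2030 frames into that block.
The block's first minute is 1800 frames and the rest 1798 each; 2030 frames reaches minute 1, so 1 × 18 + 1 × 2 = 20 labels have been skipped so far.
Adding those back, label number 20012 + 20 = 20032 at 30 labels/s is 667 s + 22 f = 0 h 11 min 7 s frame 22, i.e. 00:11:07;22.

00:11:07;22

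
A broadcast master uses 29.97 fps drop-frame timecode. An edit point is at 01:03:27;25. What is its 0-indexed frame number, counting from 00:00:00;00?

As if non-drop at 30 labels/s: (1 × 3600 + 3 × 60 + 27) × 30 + 25 = 114235.
Minute boundaries passed: 63; those not divisible by 10: 63 − 6 = 57; dropped labels = 2 × 57 = 114.
Actual frame index = 114235 − 114 = 114121.

114121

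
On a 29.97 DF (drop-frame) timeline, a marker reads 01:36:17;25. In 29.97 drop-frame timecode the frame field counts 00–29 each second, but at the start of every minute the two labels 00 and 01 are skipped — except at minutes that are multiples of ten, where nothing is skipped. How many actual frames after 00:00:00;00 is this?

As if non-drop at 30 labels/s: (1 × 3600 + 36 × 60 + 17) × 30 + 25 = 173335.
Minute boundaries passed: 96; those not divisible by 10: 96 − 9 = 87; dropped labels = 2 × 87 = 174.
Actual frame index = 173335 − 174 = 173161.

173161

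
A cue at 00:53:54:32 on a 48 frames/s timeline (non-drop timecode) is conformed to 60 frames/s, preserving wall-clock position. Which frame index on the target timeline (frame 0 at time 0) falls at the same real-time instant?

Source frame index: (0×3600 + 53×60 + 54) × 48 + 32 = 155264.
Real time: 155264 / (48) = 9704/3 s.
Target frame: (9704/3) × (60) = 194080.

frame 194080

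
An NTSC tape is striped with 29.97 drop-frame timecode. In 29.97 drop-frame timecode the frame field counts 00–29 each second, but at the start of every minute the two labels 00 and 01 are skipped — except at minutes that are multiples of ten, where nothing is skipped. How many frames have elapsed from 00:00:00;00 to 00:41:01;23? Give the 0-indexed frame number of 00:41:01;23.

73779

As if non-drop at 30 labels/s: (0 × 3600 + 41 × 60 + 1) × 30 + 23 = 73853.
Minute boundaries passed: 41; those not divisible by 10: 41 − 4 = 37; dropped labels = 2 × 37 = 74.
Actual frame index = 73853 − 74 = 73779.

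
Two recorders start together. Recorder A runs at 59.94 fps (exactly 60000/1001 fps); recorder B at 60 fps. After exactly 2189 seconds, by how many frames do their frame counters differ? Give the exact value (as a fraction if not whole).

11940/91 frames

A emits 60000/1001 × 2189 = 11940000/91 frames; B emits 60 × 2189 = 131340.
Difference = 11940/91 frames (≈ 131.2088); B is ahead of A.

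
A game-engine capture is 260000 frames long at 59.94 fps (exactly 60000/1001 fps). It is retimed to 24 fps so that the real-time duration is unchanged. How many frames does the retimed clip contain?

Target frames = source frames × (target rate / source rate) = 260000 × (24)/(60000/1001) = 260000 × 1001/2500 = 104104.

104104 frames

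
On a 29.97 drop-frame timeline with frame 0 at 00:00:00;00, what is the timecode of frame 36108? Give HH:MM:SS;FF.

00:20:04;24

Ten DF minutes hold 17982 frames, so frame 36108 lies in block 2 (frames 35964–53945) with 144 frames into that block.
The block's first minute is 1800 frames and the rest 1798 each; 144 frames reaches minute 0, so 2 × 18 + 0 × 2 = 36 labels have been skipped so far.
Adding those back, label number 36108 + 36 = 36144 at 30 labels/s is 1204 s + 24 f = 0 h 20 min 4 s frame 24, i.e. 00:20:04;24.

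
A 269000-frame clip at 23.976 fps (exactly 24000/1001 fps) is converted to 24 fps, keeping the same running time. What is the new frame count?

269269 frames

Target frames = source frames × (target rate / source rate) = 269000 × (24)/(24000/1001) = 269000 × 1001/1000 = 269269.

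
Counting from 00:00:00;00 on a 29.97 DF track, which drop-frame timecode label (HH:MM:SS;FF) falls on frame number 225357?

02:05:19;13

Each 10-minute DF block holds 10 × 60 × 30 − 9 × 2 = 17982 frames. 225357 ÷ 17982 → 12 full blocks, remainder 9573.
Within the partial block the first minute is 1800 frames and each further minute 1798, so 5 further minute boundaries passed. Total skipped labels = 18 × 12 + 2 × 5 = 226.
Non-drop label index = 225357 + 226 = 225583; at 30 labels/s that is 02:05:19:13, i.e. DF 02:05:19;13.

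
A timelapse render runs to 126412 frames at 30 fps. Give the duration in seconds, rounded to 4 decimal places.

4213.7333 seconds

Running time = 126412 × 1/30 = 63206/15 s ≈ 4213.7333 s.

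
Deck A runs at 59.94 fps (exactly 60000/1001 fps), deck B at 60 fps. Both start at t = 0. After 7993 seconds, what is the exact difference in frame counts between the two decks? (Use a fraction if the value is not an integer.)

A emits 60000/1001 × 7993 = 479580000/1001 frames; B emits 60 × 7993 = 479580.
Difference = 479580/1001 frames (≈ 479.1009); B is ahead of A.

479580/1001 frames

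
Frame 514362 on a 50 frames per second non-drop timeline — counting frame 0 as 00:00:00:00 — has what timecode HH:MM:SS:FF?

514362 ÷ 50 = 10287 full seconds, remainder 12 frames.
10287 s = 2 h 51 min 27 s.
Timecode: 02:51:27:12.

02:51:27:12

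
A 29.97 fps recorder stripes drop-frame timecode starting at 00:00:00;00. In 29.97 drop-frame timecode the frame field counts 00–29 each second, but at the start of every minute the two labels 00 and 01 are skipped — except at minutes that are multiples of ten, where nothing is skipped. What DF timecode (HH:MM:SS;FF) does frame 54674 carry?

Each 10-minute DF block holds 10 × 60 × 30 − 9 × 2 = 17982 frames. 54674 ÷ 17982 → 3 full blocks, remainder 728.
Within the partial block the first minute is 1800 frames and each further minute 1798, so 0 further minute boundaries passed. Total skipped labels = 18 × 3 + 2 × 0 = 54.
Non-drop label index = 54674 + 54 = 54728; at 30 labels/s that is 00:30:24:08, i.e. DF 00:30:24;08.

00:30:24;08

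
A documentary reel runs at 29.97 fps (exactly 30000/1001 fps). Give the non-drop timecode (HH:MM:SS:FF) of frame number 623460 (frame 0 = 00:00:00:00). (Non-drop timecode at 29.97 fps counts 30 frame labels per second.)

623460 ÷ 30 = 20782 full seconds, remainder 0 frames.
20782 s = 5 h 46 min 22 s.
Timecode: 05:46:22:00.

05:46:22:00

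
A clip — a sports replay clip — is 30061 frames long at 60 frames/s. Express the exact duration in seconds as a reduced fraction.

30061/60 seconds

Running time = 30061 ÷ (60) = 30061 × 1/60 = 30061/60 s.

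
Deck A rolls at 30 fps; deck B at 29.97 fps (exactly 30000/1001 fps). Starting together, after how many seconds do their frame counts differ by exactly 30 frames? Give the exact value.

The gap grows by |30000/1001 − 30| = 30/1001 frames per second.
Time for a 30-frame gap: 30 ÷ (30/1001) = 1001 s.

1001 seconds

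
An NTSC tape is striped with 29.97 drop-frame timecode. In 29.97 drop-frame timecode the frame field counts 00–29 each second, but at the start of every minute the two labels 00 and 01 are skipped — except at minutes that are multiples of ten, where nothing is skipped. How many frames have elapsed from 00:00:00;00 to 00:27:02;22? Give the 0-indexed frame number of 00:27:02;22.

Complete 10-minute blocks: 2, each 17982 frames → 35964.
Remaining 7 whole minutes in the current block: 1800 + 6 × 1798 = 12588 frames.
Within the current minute: 2 × 30 + 22 − 2 = 80 (labels ;00/;01 skipped at this minute). Total = 35964 + 12588 + 80 = 48632.

48632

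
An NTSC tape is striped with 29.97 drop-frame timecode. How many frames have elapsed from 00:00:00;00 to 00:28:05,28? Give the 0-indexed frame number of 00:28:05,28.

As if non-drop at 30 labels/s: (0 × 3600 + 28 × 60 + 5) × 30 + 28 = 50578.
Minute boundaries passed: 28; those not divisible by 10: 28 − 2 = 26; dropped labels = 2 × 26 = 52.
Actual frame index = 50578 − 52 = 50526.

50526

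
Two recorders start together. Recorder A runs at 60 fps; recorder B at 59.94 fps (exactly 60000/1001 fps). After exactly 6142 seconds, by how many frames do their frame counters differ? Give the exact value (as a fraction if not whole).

368520/1001 frames

A emits 60 × 6142 = 368520 frames; B emits 60000/1001 × 6142 = 368520000/1001.
Difference = 368520/1001 frames (≈ 368.1518); B is behind A.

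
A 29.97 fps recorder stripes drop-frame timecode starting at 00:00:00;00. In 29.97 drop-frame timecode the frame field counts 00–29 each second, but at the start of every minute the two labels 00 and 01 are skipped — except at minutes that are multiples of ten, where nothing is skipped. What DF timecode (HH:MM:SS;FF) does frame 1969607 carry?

18:15:19;09

Each 10-minute DF block holds 10 × 60 × 30 − 9 × 2 = 17982 frames. 1969607 ÷ 17982 → 109 full blocks, remainder 9569.
Within the partial block the first minute is 1800 frames and each further minute 1798, so 5 further minute boundaries passed. Total skipped labels = 18 × 109 + 2 × 5 = 1972.
Non-drop label index = 1969607 + 1972 = 1971579; at 30 labels/s that is 18:15:19:09, i.e. DF 18:15:19;09.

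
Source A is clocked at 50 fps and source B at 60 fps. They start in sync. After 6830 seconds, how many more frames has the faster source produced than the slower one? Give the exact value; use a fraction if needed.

68300 frames

A emits 50 × 6830 = 341500 frames; B emits 60 × 6830 = 409800.
Difference = 68300 frames; B is ahead of A.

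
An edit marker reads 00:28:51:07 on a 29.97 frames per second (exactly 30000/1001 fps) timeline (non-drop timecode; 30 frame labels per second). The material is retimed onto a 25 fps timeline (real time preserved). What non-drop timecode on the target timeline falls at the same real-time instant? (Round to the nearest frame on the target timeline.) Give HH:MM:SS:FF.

00:28:52:24

Source frame index: (0×3600 + 28×60 + 51) × 30 + 7 = 51937.
Real time: 51937 / (30000/1001) = 51988937/30000 s.
Target frame: (51988937/30000) × (25) = 51988937/1200 ≈ 43324.114 → 43324.
At 25 labels/s: frame 43324 → 00:28:52:24.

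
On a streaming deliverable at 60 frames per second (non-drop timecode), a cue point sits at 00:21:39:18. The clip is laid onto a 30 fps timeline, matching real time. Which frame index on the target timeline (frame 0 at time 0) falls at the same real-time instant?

frame 38979

Source frame index: (0×3600 + 21×60 + 39) × 60 + 18 = 77958.
Real time: 77958 / (60) = 12993/10 s.
Target frame: (12993/10) × (30) = 38979.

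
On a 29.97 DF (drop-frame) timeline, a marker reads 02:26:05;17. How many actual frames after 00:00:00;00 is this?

As if non-drop at 30 labels/s: (2 × 3600 + 26 × 60 + 5) × 30 + 17 = 262967.
Minute boundaries passed: 146; those not divisible by 10: 146 − 14 = 132; dropped labels = 2 × 132 = 264.
Actual frame index = 262967 − 264 = 262703.

262703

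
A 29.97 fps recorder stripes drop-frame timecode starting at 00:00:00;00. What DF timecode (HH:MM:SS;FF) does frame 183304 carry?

01:41:56;06

Ten DF minutes hold 17982 frames, so frame 183304 lies in block 10 (frames 179820–197801) with 3484 frames into that block.
The block's first minute is 1800 frames and the rest 1798 each; 3484 frames reaches minute 1, so 10 × 18 + 1 × 2 = 182 labels have been skipped so far.
Adding those back, label number 183304 + 182 = 183486 at 30 labels/s is 6116 s + 6 f = 1 h 41 min 56 s frame 6, i.e. 01:41:56;06.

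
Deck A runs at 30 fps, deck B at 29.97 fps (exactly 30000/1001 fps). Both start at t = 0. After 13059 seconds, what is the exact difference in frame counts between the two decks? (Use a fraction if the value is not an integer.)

A emits 30 × 13059 = 391770 frames; B emits 30000/1001 × 13059 = 391770000/1001.
Difference = 391770/1001 frames (≈ 391.3786); B is behind A.

391770/1001 frames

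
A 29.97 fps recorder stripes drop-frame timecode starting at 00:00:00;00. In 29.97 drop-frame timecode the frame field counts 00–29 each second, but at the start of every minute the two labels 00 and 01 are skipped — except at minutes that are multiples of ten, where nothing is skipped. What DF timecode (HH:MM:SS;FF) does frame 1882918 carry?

Ten DF minutes hold 17982 frames, so frame 1882918 lies in block 104 (frames 1870128–1888109) with 12790 frames into that block.
The block's first minute is 1800 frames and the rest 1798 each; 12790 frames reaches minute 7, so 104 × 18 + 7 × 2 = 1886 labels have been skipped so far.
Adding those back, label number 1882918 + 1886 = 1884804 at 30 labels/s is 62826 s + 24 f = 17 h 27 min 6 s frame 24, i.e. 17:27:06;24.

17:27:06;24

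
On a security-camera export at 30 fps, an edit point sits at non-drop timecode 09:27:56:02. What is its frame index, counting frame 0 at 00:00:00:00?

1022282

Total seconds to the label: (9 × 3600 + 27 × 60 + 56) = 34076.
Frame index = 34076 × 30 + 2 = 1022282.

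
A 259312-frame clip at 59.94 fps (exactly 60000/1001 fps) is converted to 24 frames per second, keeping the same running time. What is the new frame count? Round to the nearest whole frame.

Frames at target rate = 259312 × (24) / (60000/1001) = 64892828/625 ≈ 103828.525.
Nearest whole frame: 103829.

103829 frames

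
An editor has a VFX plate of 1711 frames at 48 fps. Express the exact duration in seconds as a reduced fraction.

1711/48 seconds

Running time = 1711 ÷ (48) = 1711 × 1/48 = 1711/48 s.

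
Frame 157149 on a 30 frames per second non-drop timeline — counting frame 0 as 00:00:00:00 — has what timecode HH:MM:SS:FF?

157149 ÷ 30 = 5238 full seconds, remainder 9 frames.
5238 s = 1 h 27 min 18 s.
Timecode: 01:27:18:09.

01:27:18:09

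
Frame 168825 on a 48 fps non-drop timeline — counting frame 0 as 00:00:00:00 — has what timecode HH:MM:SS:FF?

168825 ÷ 48 = 3517 full seconds, remainder 9 frames.
3517 s = 0 h 58 min 37 s.
Timecode: 00:58:37:09.

00:58:37:09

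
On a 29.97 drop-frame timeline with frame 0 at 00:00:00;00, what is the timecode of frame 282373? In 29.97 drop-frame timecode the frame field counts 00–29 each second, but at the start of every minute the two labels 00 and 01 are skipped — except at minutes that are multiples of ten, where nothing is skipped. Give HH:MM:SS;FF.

Ten DF minutes hold 17982 frames, so frame 282373 lies in block 15 (frames 269730–287711) with 12643 frames into that block.
The block's first minute is 1800 frames and the rest 1798 each; 12643 frames reaches minute 7, so 15 × 18 + 7 × 2 = 284 labels have been skipped so far.
Adding those back, label number 282373 + 284 = 282657 at 30 labels/s is 9421 s + 27 f = 2 h 37 min 1 s frame 27, i.e. 02:37:01;27.

02:37:01;27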